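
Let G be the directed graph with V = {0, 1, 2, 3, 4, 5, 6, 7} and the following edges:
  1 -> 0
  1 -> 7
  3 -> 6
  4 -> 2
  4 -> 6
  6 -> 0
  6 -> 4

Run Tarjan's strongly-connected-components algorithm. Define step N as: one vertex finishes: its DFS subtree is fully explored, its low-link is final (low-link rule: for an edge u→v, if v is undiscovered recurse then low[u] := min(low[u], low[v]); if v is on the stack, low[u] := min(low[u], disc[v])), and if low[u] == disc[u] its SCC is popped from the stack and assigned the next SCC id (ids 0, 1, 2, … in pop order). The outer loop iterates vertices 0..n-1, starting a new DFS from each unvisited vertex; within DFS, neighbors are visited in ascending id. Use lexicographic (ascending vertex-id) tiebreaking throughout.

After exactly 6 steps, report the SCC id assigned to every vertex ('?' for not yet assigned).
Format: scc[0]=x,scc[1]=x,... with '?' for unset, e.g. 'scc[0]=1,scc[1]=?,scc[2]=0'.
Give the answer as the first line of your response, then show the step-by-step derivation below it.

scc[0]=0,scc[1]=2,scc[2]=3,scc[3]=?,scc[4]=4,scc[5]=?,scc[6]=4,scc[7]=1

step 1: low=(low[0]=0,low[1]=?,low[2]=?,low[3]=?,low[4]=?,low[5]=?,low[6]=?,low[7]=?); scc=(scc[0]=0,scc[1]=?,scc[2]=?,scc[3]=?,scc[4]=?,scc[5]=?,scc[6]=?,scc[7]=?)
step 2: low=(low[0]=0,low[1]=1,low[2]=?,low[3]=?,low[4]=?,low[5]=?,low[6]=?,low[7]=2); scc=(scc[0]=0,scc[1]=?,scc[2]=?,scc[3]=?,scc[4]=?,scc[5]=?,scc[6]=?,scc[7]=1)
step 3: low=(low[0]=0,low[1]=1,low[2]=?,low[3]=?,low[4]=?,low[5]=?,low[6]=?,low[7]=2); scc=(scc[0]=0,scc[1]=2,scc[2]=?,scc[3]=?,scc[4]=?,scc[5]=?,scc[6]=?,scc[7]=1)
step 4: low=(low[0]=0,low[1]=1,low[2]=3,low[3]=?,low[4]=?,low[5]=?,low[6]=?,low[7]=2); scc=(scc[0]=0,scc[1]=2,scc[2]=3,scc[3]=?,scc[4]=?,scc[5]=?,scc[6]=?,scc[7]=1)
step 5: low=(low[0]=0,low[1]=1,low[2]=3,low[3]=4,low[4]=5,low[5]=?,low[6]=5,low[7]=2); scc=(scc[0]=0,scc[1]=2,scc[2]=3,scc[3]=?,scc[4]=?,scc[5]=?,scc[6]=?,scc[7]=1)
step 6: low=(low[0]=0,low[1]=1,low[2]=3,low[3]=4,low[4]=5,low[5]=?,low[6]=5,low[7]=2); scc=(scc[0]=0,scc[1]=2,scc[2]=3,scc[3]=?,scc[4]=4,scc[5]=?,scc[6]=4,scc[7]=1)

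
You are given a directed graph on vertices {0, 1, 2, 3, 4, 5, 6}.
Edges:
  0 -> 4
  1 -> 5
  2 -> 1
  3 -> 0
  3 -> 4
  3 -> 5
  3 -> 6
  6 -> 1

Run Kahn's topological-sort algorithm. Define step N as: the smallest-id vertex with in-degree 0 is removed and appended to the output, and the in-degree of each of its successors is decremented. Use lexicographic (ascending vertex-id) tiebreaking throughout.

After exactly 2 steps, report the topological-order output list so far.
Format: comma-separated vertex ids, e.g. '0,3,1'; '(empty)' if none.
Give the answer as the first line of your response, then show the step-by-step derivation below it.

2,3

step 1: output 2; order=[2]; indeg=(1,1,0,0,2,2,1)
step 2: output 3; order=[2,3]; indeg=(0,1,0,0,1,1,0)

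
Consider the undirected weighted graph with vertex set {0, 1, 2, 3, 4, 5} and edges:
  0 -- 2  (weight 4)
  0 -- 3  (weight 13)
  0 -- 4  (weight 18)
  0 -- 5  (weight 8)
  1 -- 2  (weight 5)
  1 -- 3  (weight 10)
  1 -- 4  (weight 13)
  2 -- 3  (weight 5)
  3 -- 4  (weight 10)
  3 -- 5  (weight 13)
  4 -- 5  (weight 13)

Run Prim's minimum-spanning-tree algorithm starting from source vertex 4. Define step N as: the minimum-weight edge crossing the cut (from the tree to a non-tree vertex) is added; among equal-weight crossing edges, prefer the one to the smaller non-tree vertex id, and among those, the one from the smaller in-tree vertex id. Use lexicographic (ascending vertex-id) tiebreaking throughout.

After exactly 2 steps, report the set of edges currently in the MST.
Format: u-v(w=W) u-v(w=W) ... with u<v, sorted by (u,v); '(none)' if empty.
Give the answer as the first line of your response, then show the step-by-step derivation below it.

2-3(w=5) 3-4(w=10)

step 1: add edge 3-4 (w=10); MST = {3-4(w=10)}
step 2: add edge 2-3 (w=5); MST = {2-3(w=5) 3-4(w=10)}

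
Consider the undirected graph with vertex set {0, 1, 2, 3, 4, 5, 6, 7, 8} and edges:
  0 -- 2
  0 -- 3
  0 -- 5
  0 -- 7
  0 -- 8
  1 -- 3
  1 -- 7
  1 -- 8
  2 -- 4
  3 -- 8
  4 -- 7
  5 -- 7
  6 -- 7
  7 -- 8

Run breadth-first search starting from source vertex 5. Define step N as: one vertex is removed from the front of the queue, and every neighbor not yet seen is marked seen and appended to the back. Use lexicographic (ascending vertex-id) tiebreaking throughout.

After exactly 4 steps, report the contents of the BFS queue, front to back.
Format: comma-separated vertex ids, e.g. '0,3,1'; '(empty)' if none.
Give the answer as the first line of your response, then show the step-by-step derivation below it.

3,8,1,4,6

step 1: dequeue 5; queue=[0,7]; order=5
step 2: dequeue 0; queue=[7,2,3,8]; order=5,0
step 3: dequeue 7; queue=[2,3,8,1,4,6]; order=5,0,7
step 4: dequeue 2; queue=[3,8,1,4,6]; order=5,0,7,2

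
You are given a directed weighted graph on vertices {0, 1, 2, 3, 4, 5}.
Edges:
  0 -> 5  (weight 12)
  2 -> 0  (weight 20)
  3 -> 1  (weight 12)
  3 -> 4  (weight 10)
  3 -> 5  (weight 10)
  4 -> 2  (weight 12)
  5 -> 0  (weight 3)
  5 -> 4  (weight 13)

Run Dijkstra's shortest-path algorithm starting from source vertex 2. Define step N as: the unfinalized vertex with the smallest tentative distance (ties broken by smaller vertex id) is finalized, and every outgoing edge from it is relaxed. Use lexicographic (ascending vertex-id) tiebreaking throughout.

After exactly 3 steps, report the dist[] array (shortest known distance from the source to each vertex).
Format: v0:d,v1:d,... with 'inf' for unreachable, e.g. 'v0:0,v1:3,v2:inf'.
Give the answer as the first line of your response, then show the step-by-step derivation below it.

v0:20,v1:inf,v2:0,v3:inf,v4:45,v5:32

step 1: dist = v0:20,v1:inf,v2:0,v3:inf,v4:inf,v5:inf
step 2: dist = v0:20,v1:inf,v2:0,v3:inf,v4:inf,v5:32
step 3: dist = v0:20,v1:inf,v2:0,v3:inf,v4:45,v5:32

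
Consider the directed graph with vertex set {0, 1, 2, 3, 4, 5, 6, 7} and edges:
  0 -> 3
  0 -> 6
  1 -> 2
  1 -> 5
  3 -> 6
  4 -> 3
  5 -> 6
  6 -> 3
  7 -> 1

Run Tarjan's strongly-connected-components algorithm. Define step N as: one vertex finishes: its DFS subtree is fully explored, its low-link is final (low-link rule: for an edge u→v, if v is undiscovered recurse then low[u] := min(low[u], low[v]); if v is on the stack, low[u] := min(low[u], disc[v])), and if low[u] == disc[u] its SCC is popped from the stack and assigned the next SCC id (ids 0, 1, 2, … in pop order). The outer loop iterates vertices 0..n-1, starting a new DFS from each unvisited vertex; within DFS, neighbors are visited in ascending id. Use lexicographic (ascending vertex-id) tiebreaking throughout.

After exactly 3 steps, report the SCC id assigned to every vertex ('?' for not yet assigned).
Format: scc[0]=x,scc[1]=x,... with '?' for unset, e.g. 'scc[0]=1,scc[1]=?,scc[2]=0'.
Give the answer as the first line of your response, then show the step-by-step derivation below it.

scc[0]=1,scc[1]=?,scc[2]=?,scc[3]=0,scc[4]=?,scc[5]=?,scc[6]=0,scc[7]=?

step 1: low=(low[0]=0,low[1]=?,low[2]=?,low[3]=1,low[4]=?,low[5]=?,low[6]=1,low[7]=?); scc=(scc[0]=?,scc[1]=?,scc[2]=?,scc[3]=?,scc[4]=?,scc[5]=?,scc[6]=?,scc[7]=?)
step 2: low=(low[0]=0,low[1]=?,low[2]=?,low[3]=1,low[4]=?,low[5]=?,low[6]=1,low[7]=?); scc=(scc[0]=?,scc[1]=?,scc[2]=?,scc[3]=0,scc[4]=?,scc[5]=?,scc[6]=0,scc[7]=?)
step 3: low=(low[0]=0,low[1]=?,low[2]=?,low[3]=1,low[4]=?,low[5]=?,low[6]=1,low[7]=?); scc=(scc[0]=1,scc[1]=?,scc[2]=?,scc[3]=0,scc[4]=?,scc[5]=?,scc[6]=0,scc[7]=?)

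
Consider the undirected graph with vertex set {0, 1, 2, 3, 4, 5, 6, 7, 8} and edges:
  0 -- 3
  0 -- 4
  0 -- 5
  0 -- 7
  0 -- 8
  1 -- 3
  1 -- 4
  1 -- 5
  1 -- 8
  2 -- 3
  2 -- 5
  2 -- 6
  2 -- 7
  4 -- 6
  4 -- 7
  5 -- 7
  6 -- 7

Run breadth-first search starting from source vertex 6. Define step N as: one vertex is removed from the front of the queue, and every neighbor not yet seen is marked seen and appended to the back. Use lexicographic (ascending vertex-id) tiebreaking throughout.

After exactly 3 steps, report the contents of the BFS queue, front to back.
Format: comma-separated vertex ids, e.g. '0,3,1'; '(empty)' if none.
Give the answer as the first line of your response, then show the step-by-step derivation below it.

7,3,5,0,1

step 1: dequeue 6; queue=[2,4,7]; order=6
step 2: dequeue 2; queue=[4,7,3,5]; order=6,2
step 3: dequeue 4; queue=[7,3,5,0,1]; order=6,2,4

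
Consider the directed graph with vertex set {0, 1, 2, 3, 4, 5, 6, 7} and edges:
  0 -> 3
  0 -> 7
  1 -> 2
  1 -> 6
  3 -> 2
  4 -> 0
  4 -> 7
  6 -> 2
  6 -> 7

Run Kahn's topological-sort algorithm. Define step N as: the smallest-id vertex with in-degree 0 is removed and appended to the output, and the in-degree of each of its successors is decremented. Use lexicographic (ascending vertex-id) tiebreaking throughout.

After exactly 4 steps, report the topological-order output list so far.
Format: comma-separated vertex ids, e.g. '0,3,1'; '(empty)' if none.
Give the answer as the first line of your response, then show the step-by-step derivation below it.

1,4,0,3

step 1: output 1; order=[1]; indeg=(1,0,2,1,0,0,0,3)
step 2: output 4; order=[1,4]; indeg=(0,0,2,1,0,0,0,2)
step 3: output 0; order=[1,4,0]; indeg=(0,0,2,0,0,0,0,1)
step 4: output 3; order=[1,4,0,3]; indeg=(0,0,1,0,0,0,0,1)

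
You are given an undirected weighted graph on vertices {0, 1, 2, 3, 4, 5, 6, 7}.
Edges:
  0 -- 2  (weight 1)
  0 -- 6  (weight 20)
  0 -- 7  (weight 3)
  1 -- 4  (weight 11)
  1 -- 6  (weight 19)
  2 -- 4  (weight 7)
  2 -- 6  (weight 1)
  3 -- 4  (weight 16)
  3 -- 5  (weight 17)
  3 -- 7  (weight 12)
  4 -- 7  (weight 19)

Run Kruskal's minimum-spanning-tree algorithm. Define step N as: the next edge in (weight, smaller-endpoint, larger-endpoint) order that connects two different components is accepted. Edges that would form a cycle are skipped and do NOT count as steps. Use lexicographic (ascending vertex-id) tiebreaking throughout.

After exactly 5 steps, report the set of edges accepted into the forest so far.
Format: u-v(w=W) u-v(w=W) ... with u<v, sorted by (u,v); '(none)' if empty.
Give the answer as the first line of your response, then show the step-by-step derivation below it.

0-2(w=1) 0-7(w=3) 1-4(w=11) 2-4(w=7) 2-6(w=1)

step 1: add edge 0-2 (w=1); MST = {0-2(w=1)}
step 2: add edge 2-6 (w=1); MST = {0-2(w=1) 2-6(w=1)}
step 3: add edge 0-7 (w=3); MST = {0-2(w=1) 0-7(w=3) 2-6(w=1)}
step 4: add edge 2-4 (w=7); MST = {0-2(w=1) 0-7(w=3) 2-4(w=7) 2-6(w=1)}
step 5: add edge 1-4 (w=11); MST = {0-2(w=1) 0-7(w=3) 1-4(w=11) 2-4(w=7) 2-6(w=1)}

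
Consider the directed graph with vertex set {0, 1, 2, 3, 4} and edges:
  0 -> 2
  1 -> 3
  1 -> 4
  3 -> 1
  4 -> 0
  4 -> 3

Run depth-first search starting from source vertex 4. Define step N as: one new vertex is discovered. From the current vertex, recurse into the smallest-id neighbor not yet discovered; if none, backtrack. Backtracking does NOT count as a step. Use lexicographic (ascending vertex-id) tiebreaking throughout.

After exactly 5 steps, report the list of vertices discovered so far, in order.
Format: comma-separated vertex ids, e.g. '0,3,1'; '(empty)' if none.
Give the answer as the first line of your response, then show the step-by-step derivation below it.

4,0,2,3,1

step 1: discover 4; path=4; order=4
step 2: discover 0; path=4>0; order=4,0
step 3: discover 2; path=4>0>2; order=4,0,2
step 4: discover 3; path=4>3; order=4,0,2,3
step 5: discover 1; path=4>3>1; order=4,0,2,3,1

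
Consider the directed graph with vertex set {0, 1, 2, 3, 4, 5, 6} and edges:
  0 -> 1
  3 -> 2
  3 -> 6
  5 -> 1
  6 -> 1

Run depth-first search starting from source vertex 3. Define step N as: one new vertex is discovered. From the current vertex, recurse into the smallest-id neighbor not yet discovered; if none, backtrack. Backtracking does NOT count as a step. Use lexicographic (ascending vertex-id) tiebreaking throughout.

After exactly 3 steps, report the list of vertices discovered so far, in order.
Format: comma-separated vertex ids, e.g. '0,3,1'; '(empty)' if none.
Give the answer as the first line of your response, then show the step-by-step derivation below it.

3,2,6

step 1: discover 3; path=3; order=3
step 2: discover 2; path=3>2; order=3,2
step 3: discover 6; path=3>6; order=3,2,6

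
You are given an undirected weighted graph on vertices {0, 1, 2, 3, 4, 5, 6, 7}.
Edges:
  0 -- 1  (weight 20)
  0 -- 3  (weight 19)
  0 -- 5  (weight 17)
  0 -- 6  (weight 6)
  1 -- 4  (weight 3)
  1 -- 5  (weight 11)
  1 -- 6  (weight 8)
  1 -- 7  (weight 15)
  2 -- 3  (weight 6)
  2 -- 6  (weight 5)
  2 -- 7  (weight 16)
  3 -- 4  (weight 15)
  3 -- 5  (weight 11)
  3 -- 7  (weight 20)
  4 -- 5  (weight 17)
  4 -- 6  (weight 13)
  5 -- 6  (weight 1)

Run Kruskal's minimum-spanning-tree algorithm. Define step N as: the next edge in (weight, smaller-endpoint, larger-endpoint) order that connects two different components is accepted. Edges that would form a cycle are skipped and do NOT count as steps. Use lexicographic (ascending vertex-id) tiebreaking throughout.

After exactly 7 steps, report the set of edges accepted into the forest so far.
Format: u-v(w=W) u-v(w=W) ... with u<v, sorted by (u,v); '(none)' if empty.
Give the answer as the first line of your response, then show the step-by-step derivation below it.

0-6(w=6) 1-4(w=3) 1-6(w=8) 1-7(w=15) 2-3(w=6) 2-6(w=5) 5-6(w=1)

step 1: add edge 5-6 (w=1); MST = {5-6(w=1)}
step 2: add edge 1-4 (w=3); MST = {1-4(w=3) 5-6(w=1)}
step 3: add edge 2-6 (w=5); MST = {1-4(w=3) 2-6(w=5) 5-6(w=1)}
step 4: add edge 0-6 (w=6); MST = {0-6(w=6) 1-4(w=3) 2-6(w=5) 5-6(w=1)}
step 5: add edge 2-3 (w=6); MST = {0-6(w=6) 1-4(w=3) 2-3(w=6) 2-6(w=5) 5-6(w=1)}
step 6: add edge 1-6 (w=8); MST = {0-6(w=6) 1-4(w=3) 1-6(w=8) 2-3(w=6) 2-6(w=5) 5-6(w=1)}
step 7: add edge 1-7 (w=15); MST = {0-6(w=6) 1-4(w=3) 1-6(w=8) 1-7(w=15) 2-3(w=6) 2-6(w=5) 5-6(w=1)}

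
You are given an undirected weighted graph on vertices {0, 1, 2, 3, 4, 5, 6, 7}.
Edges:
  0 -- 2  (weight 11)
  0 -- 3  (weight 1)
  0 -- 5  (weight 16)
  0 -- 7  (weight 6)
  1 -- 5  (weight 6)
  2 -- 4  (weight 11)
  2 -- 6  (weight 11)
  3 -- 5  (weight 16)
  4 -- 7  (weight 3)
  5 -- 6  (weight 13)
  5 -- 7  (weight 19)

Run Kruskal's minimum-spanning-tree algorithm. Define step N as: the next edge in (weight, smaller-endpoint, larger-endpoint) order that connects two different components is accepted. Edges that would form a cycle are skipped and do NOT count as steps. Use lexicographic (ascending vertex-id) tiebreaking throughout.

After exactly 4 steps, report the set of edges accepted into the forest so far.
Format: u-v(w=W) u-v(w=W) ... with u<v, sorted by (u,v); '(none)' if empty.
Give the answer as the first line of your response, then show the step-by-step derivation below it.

0-3(w=1) 0-7(w=6) 1-5(w=6) 4-7(w=3)

step 1: add edge 0-3 (w=1); MST = {0-3(w=1)}
step 2: add edge 4-7 (w=3); MST = {0-3(w=1) 4-7(w=3)}
step 3: add edge 0-7 (w=6); MST = {0-3(w=1) 0-7(w=6) 4-7(w=3)}
step 4: add edge 1-5 (w=6); MST = {0-3(w=1) 0-7(w=6) 1-5(w=6) 4-7(w=3)}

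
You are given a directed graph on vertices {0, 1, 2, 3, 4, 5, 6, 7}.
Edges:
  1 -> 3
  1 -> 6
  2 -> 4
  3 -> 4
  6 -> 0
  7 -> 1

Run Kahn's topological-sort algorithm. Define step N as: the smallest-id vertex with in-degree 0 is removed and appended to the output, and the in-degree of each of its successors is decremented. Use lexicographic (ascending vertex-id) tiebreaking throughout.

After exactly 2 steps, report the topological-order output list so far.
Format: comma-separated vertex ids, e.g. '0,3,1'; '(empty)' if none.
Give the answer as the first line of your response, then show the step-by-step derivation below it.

2,5

step 1: output 2; order=[2]; indeg=(1,1,0,1,1,0,1,0)
step 2: output 5; order=[2,5]; indeg=(1,1,0,1,1,0,1,0)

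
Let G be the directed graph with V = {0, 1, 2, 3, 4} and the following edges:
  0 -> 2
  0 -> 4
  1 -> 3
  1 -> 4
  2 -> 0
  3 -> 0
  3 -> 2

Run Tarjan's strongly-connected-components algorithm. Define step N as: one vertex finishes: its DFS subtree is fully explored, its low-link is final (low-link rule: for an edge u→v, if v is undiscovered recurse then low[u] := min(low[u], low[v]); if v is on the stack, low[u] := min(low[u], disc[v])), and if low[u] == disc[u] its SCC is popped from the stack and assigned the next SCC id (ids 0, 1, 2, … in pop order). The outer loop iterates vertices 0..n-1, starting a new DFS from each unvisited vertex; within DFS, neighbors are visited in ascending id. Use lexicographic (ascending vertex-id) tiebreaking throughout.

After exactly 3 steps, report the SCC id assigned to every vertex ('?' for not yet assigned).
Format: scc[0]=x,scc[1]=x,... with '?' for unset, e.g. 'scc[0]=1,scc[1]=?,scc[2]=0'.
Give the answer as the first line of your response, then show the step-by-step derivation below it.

scc[0]=1,scc[1]=?,scc[2]=1,scc[3]=?,scc[4]=0

step 1: low=(low[0]=0,low[1]=?,low[2]=0,low[3]=?,low[4]=?); scc=(scc[0]=?,scc[1]=?,scc[2]=?,scc[3]=?,scc[4]=?)
step 2: low=(low[0]=0,low[1]=?,low[2]=0,low[3]=?,low[4]=2); scc=(scc[0]=?,scc[1]=?,scc[2]=?,scc[3]=?,scc[4]=0)
step 3: low=(low[0]=0,low[1]=?,low[2]=0,low[3]=?,low[4]=2); scc=(scc[0]=1,scc[1]=?,scc[2]=1,scc[3]=?,scc[4]=0)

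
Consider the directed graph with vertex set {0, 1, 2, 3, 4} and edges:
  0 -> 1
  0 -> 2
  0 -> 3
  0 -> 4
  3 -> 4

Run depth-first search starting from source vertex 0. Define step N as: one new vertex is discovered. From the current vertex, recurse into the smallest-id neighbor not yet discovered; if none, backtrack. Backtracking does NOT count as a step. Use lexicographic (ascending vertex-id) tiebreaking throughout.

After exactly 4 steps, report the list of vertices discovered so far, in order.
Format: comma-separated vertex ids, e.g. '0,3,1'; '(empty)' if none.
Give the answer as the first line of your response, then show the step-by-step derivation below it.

0,1,2,3

step 1: discover 0; path=0; order=0
step 2: discover 1; path=0>1; order=0,1
step 3: discover 2; path=0>2; order=0,1,2
step 4: discover 3; path=0>3; order=0,1,2,3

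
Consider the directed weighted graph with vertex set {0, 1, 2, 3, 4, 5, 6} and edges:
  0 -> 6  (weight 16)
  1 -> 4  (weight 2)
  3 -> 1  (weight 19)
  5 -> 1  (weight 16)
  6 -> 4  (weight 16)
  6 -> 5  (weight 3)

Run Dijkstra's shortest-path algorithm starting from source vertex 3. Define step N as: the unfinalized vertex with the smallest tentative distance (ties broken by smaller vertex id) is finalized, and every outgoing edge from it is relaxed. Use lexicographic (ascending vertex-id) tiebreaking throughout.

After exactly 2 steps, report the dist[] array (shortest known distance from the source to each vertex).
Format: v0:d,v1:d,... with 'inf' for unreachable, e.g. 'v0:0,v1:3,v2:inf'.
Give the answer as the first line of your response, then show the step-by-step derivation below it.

v0:inf,v1:19,v2:inf,v3:0,v4:21,v5:inf,v6:inf

step 1: dist = v0:inf,v1:19,v2:inf,v3:0,v4:inf,v5:inf,v6:inf
step 2: dist = v0:inf,v1:19,v2:inf,v3:0,v4:21,v5:inf,v6:inf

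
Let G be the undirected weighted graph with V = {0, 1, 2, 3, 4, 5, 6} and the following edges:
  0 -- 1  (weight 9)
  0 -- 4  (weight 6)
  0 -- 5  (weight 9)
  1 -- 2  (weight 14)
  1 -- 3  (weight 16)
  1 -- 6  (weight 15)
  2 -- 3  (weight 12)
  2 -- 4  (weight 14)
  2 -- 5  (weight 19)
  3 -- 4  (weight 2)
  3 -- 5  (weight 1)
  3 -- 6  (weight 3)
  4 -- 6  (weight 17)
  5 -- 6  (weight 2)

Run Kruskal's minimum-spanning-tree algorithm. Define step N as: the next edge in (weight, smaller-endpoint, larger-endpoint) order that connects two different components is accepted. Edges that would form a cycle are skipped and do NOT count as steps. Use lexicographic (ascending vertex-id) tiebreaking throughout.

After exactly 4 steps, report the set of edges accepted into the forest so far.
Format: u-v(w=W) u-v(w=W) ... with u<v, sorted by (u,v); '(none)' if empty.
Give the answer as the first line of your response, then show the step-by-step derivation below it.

0-4(w=6) 3-4(w=2) 3-5(w=1) 5-6(w=2)

step 1: add edge 3-5 (w=1); MST = {3-5(w=1)}
step 2: add edge 3-4 (w=2); MST = {3-4(w=2) 3-5(w=1)}
step 3: add edge 5-6 (w=2); MST = {3-4(w=2) 3-5(w=1) 5-6(w=2)}
step 4: add edge 0-4 (w=6); MST = {0-4(w=6) 3-4(w=2) 3-5(w=1) 5-6(w=2)}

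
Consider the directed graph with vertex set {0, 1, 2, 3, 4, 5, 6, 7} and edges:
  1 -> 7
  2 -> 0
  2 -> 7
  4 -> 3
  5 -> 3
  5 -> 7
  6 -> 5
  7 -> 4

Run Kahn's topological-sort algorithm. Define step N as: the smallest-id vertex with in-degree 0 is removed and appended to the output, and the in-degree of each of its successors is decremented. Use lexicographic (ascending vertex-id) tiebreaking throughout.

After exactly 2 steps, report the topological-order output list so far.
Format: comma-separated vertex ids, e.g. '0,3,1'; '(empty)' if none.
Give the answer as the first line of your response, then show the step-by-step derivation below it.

1,2

step 1: output 1; order=[1]; indeg=(1,0,0,2,1,1,0,2)
step 2: output 2; order=[1,2]; indeg=(0,0,0,2,1,1,0,1)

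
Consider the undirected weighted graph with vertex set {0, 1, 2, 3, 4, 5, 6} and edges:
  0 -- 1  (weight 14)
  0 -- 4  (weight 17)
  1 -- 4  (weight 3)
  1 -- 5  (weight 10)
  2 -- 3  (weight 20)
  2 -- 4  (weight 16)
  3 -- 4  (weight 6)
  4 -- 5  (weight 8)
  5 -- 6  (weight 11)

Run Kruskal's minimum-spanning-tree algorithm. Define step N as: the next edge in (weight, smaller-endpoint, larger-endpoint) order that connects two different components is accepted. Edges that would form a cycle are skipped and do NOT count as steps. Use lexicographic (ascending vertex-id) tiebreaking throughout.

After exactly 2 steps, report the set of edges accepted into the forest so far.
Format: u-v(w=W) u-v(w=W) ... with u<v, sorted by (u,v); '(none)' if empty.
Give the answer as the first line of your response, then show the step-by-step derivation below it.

1-4(w=3) 3-4(w=6)

step 1: add edge 1-4 (w=3); MST = {1-4(w=3)}
step 2: add edge 3-4 (w=6); MST = {1-4(w=3) 3-4(w=6)}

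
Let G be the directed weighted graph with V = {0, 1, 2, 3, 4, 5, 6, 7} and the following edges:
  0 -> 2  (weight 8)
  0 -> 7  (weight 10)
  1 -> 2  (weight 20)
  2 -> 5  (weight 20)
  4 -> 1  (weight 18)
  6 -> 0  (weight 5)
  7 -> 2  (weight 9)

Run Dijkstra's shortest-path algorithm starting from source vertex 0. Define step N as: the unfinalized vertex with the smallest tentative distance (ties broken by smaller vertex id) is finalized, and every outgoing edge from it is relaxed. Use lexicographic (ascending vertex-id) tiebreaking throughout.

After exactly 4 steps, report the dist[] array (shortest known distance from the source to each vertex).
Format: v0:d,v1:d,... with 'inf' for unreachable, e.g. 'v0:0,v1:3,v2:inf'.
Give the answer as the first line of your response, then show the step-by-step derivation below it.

v0:0,v1:inf,v2:8,v3:inf,v4:inf,v5:28,v6:inf,v7:10

step 1: dist = v0:0,v1:inf,v2:8,v3:inf,v4:inf,v5:inf,v6:inf,v7:10
step 2: dist = v0:0,v1:inf,v2:8,v3:inf,v4:inf,v5:28,v6:inf,v7:10
step 3: dist = v0:0,v1:inf,v2:8,v3:inf,v4:inf,v5:28,v6:inf,v7:10
step 4: dist = v0:0,v1:inf,v2:8,v3:inf,v4:inf,v5:28,v6:inf,v7:10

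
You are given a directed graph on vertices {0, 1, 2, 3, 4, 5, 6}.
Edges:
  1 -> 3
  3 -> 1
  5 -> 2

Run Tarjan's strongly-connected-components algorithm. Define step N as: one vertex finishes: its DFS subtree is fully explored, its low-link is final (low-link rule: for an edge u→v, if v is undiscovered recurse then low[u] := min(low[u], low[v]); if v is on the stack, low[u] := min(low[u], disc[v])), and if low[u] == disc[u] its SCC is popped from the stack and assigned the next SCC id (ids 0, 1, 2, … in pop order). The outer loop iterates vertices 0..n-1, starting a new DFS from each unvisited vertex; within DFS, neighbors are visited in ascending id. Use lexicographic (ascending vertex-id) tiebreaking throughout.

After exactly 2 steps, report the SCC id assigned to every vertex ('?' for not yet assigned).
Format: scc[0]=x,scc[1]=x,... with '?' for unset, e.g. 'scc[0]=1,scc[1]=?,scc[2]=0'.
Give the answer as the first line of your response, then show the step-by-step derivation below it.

scc[0]=0,scc[1]=?,scc[2]=?,scc[3]=?,scc[4]=?,scc[5]=?,scc[6]=?

step 1: low=(low[0]=0,low[1]=?,low[2]=?,low[3]=?,low[4]=?,low[5]=?,low[6]=?); scc=(scc[0]=0,scc[1]=?,scc[2]=?,scc[3]=?,scc[4]=?,scc[5]=?,scc[6]=?)
step 2: low=(low[0]=0,low[1]=1,low[2]=?,low[3]=1,low[4]=?,low[5]=?,low[6]=?); scc=(scc[0]=0,scc[1]=?,scc[2]=?,scc[3]=?,scc[4]=?,scc[5]=?,scc[6]=?)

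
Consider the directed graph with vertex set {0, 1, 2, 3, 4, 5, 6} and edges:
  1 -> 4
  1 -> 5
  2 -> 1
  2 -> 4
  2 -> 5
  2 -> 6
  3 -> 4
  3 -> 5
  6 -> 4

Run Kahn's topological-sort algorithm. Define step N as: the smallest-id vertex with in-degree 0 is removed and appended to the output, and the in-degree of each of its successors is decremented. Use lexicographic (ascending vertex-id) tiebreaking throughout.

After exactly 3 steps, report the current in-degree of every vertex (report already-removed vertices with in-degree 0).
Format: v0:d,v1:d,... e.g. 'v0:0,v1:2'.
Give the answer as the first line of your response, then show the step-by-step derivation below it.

v0:0,v1:0,v2:0,v3:0,v4:2,v5:1,v6:0

step 1: output 0; order=[0]; indeg=(0,1,0,0,4,3,1)
step 2: output 2; order=[0,2]; indeg=(0,0,0,0,3,2,0)
step 3: output 1; order=[0,2,1]; indeg=(0,0,0,0,2,1,0)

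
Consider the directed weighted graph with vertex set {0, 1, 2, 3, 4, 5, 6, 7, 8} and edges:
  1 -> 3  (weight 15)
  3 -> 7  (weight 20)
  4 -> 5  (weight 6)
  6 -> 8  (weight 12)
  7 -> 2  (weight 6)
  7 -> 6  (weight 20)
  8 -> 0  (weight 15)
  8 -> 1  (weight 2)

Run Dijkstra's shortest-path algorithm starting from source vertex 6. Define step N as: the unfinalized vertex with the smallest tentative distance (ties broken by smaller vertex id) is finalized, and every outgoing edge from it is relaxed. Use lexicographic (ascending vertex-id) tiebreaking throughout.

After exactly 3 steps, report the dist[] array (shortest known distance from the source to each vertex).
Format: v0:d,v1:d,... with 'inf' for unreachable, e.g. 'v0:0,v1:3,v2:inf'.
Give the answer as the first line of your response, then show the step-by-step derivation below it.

v0:27,v1:14,v2:inf,v3:29,v4:inf,v5:inf,v6:0,v7:inf,v8:12

step 1: dist = v0:inf,v1:inf,v2:inf,v3:inf,v4:inf,v5:inf,v6:0,v7:inf,v8:12
step 2: dist = v0:27,v1:14,v2:inf,v3:inf,v4:inf,v5:inf,v6:0,v7:inf,v8:12
step 3: dist = v0:27,v1:14,v2:inf,v3:29,v4:inf,v5:inf,v6:0,v7:inf,v8:12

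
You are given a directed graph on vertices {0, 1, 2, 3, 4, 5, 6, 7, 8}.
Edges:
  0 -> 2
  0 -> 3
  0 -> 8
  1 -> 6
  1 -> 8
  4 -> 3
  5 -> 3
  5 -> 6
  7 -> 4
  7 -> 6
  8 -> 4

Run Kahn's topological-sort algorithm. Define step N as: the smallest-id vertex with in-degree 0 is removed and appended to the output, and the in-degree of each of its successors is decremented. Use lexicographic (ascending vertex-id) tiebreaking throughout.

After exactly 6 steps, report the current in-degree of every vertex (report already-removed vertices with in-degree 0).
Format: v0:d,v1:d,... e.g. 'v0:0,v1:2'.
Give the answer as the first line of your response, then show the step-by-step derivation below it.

v0:0,v1:0,v2:0,v3:1,v4:1,v5:0,v6:0,v7:0,v8:0

step 1: output 0; order=[0]; indeg=(0,0,0,2,2,0,3,0,1)
step 2: output 1; order=[0,1]; indeg=(0,0,0,2,2,0,2,0,0)
step 3: output 2; order=[0,1,2]; indeg=(0,0,0,2,2,0,2,0,0)
step 4: output 5; order=[0,1,2,5]; indeg=(0,0,0,1,2,0,1,0,0)
step 5: output 7; order=[0,1,2,5,7]; indeg=(0,0,0,1,1,0,0,0,0)
step 6: output 6; order=[0,1,2,5,7,6]; indeg=(0,0,0,1,1,0,0,0,0)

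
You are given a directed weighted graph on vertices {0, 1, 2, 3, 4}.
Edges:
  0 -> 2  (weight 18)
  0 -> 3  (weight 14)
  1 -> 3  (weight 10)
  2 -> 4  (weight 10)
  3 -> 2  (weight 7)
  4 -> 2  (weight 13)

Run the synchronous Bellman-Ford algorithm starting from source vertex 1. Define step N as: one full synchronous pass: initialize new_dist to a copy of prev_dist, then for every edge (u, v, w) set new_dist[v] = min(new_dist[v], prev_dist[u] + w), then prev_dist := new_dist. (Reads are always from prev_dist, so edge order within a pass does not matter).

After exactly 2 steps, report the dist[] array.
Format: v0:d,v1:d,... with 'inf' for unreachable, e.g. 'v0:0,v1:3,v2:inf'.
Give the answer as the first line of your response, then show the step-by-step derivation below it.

v0:inf,v1:0,v2:17,v3:10,v4:inf

step 1: dist = v0:inf,v1:0,v2:inf,v3:10,v4:inf
step 2: dist = v0:inf,v1:0,v2:17,v3:10,v4:inf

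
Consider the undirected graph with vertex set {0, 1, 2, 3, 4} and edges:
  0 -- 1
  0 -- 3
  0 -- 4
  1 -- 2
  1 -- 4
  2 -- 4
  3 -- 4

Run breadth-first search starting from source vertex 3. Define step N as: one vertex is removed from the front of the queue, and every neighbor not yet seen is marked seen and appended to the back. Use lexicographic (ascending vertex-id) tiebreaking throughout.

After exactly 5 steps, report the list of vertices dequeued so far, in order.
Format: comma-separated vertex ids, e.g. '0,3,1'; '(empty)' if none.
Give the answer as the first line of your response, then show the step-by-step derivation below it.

3,0,4,1,2

step 1: dequeue 3; queue=[0,4]; order=3
step 2: dequeue 0; queue=[4,1]; order=3,0
step 3: dequeue 4; queue=[1,2]; order=3,0,4
step 4: dequeue 1; queue=[2]; order=3,0,4,1
step 5: dequeue 2; queue=[(empty)]; order=3,0,4,1,2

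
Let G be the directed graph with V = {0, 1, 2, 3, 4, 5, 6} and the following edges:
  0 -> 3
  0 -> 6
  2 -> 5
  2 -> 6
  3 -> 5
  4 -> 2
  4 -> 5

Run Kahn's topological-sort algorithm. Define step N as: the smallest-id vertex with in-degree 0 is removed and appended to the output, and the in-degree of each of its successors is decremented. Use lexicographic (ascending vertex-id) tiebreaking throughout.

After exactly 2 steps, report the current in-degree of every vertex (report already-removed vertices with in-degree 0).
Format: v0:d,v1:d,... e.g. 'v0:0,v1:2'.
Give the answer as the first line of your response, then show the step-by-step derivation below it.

v0:0,v1:0,v2:1,v3:0,v4:0,v5:3,v6:1

step 1: output 0; order=[0]; indeg=(0,0,1,0,0,3,1)
step 2: output 1; order=[0,1]; indeg=(0,0,1,0,0,3,1)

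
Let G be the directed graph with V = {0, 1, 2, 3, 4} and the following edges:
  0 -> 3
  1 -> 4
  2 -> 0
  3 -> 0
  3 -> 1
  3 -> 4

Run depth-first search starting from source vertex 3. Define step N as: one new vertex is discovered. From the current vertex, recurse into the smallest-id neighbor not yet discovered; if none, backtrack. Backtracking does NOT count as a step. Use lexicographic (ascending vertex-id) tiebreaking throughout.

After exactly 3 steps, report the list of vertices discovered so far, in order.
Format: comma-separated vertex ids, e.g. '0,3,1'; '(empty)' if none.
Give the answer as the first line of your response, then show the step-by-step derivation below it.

3,0,1

step 1: discover 3; path=3; order=3
step 2: discover 0; path=3>0; order=3,0
step 3: discover 1; path=3>1; order=3,0,1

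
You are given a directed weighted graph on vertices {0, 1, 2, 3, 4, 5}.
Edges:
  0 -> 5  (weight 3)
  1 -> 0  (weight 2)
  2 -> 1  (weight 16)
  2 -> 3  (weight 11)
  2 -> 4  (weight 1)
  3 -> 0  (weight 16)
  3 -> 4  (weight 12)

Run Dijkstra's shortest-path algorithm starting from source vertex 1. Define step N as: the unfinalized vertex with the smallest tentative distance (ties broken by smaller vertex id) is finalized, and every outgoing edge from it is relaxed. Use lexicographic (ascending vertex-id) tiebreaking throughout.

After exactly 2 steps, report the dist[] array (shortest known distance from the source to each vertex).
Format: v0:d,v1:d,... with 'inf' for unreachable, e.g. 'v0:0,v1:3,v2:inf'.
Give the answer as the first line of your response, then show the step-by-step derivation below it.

v0:2,v1:0,v2:inf,v3:inf,v4:inf,v5:5

step 1: dist = v0:2,v1:0,v2:inf,v3:inf,v4:inf,v5:inf
step 2: dist = v0:2,v1:0,v2:inf,v3:inf,v4:inf,v5:5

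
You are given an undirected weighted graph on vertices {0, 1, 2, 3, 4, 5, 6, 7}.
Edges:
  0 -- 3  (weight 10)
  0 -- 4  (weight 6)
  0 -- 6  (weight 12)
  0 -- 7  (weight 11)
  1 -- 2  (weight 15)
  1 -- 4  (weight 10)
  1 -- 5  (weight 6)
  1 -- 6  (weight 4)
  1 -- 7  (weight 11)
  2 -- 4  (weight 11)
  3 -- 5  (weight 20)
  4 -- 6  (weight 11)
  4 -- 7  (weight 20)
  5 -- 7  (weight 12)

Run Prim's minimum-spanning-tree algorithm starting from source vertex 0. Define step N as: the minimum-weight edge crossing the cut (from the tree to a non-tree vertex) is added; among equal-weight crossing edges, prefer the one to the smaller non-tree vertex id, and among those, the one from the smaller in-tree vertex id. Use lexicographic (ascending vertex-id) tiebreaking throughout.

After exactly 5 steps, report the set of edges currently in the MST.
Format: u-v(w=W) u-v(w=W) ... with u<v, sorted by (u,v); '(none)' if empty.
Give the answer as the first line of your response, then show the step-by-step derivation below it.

0-3(w=10) 0-4(w=6) 1-4(w=10) 1-5(w=6) 1-6(w=4)

step 1: add edge 0-4 (w=6); MST = {0-4(w=6)}
step 2: add edge 1-4 (w=10); MST = {0-4(w=6) 1-4(w=10)}
step 3: add edge 1-6 (w=4); MST = {0-4(w=6) 1-4(w=10) 1-6(w=4)}
step 4: add edge 1-5 (w=6); MST = {0-4(w=6) 1-4(w=10) 1-5(w=6) 1-6(w=4)}
step 5: add edge 0-3 (w=10); MST = {0-3(w=10) 0-4(w=6) 1-4(w=10) 1-5(w=6) 1-6(w=4)}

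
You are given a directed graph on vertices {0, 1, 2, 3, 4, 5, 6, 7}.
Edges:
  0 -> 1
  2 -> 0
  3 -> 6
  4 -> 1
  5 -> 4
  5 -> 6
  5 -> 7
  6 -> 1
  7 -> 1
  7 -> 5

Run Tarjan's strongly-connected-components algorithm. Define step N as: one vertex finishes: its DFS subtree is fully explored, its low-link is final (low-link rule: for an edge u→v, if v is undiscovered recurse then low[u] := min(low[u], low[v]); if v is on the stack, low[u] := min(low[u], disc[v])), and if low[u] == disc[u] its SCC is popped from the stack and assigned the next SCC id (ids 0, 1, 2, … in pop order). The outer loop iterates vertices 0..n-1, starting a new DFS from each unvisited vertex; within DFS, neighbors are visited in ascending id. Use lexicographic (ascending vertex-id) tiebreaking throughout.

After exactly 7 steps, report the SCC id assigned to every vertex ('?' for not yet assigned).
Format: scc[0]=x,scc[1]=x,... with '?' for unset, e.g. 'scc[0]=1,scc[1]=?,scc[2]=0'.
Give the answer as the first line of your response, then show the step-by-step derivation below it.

scc[0]=1,scc[1]=0,scc[2]=2,scc[3]=4,scc[4]=5,scc[5]=?,scc[6]=3,scc[7]=?

step 1: low=(low[0]=0,low[1]=1,low[2]=?,low[3]=?,low[4]=?,low[5]=?,low[6]=?,low[7]=?); scc=(scc[0]=?,scc[1]=0,scc[2]=?,scc[3]=?,scc[4]=?,scc[5]=?,scc[6]=?,scc[7]=?)
step 2: low=(low[0]=0,low[1]=1,low[2]=?,low[3]=?,low[4]=?,low[5]=?,low[6]=?,low[7]=?); scc=(scc[0]=1,scc[1]=0,scc[2]=?,scc[3]=?,scc[4]=?,scc[5]=?,scc[6]=?,scc[7]=?)
step 3: low=(low[0]=0,low[1]=1,low[2]=2,low[3]=?,low[4]=?,low[5]=?,low[6]=?,low[7]=?); scc=(scc[0]=1,scc[1]=0,scc[2]=2,scc[3]=?,scc[4]=?,scc[5]=?,scc[6]=?,scc[7]=?)
step 4: low=(low[0]=0,low[1]=1,low[2]=2,low[3]=3,low[4]=?,low[5]=?,low[6]=4,low[7]=?); scc=(scc[0]=1,scc[1]=0,scc[2]=2,scc[3]=?,scc[4]=?,scc[5]=?,scc[6]=3,scc[7]=?)
step 5: low=(low[0]=0,low[1]=1,low[2]=2,low[3]=3,low[4]=?,low[5]=?,low[6]=4,low[7]=?); scc=(scc[0]=1,scc[1]=0,scc[2]=2,scc[3]=4,scc[4]=?,scc[5]=?,scc[6]=3,scc[7]=?)
step 6: low=(low[0]=0,low[1]=1,low[2]=2,low[3]=3,low[4]=5,low[5]=?,low[6]=4,low[7]=?); scc=(scc[0]=1,scc[1]=0,scc[2]=2,scc[3]=4,scc[4]=5,scc[5]=?,scc[6]=3,scc[7]=?)
step 7: low=(low[0]=0,low[1]=1,low[2]=2,low[3]=3,low[4]=5,low[5]=6,low[6]=4,low[7]=6); scc=(scc[0]=1,scc[1]=0,scc[2]=2,scc[3]=4,scc[4]=5,scc[5]=?,scc[6]=3,scc[7]=?)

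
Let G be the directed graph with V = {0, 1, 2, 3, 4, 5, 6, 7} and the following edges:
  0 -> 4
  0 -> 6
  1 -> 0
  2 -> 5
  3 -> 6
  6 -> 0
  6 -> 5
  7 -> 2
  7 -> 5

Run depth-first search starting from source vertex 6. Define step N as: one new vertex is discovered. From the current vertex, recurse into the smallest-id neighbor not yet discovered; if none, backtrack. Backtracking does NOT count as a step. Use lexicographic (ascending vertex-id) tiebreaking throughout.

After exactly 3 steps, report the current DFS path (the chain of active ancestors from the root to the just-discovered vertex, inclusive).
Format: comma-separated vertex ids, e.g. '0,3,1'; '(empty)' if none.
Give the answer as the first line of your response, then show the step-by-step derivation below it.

6,0,4

step 1: discover 6; path=6; order=6
step 2: discover 0; path=6>0; order=6,0
step 3: discover 4; path=6>0>4; order=6,0,4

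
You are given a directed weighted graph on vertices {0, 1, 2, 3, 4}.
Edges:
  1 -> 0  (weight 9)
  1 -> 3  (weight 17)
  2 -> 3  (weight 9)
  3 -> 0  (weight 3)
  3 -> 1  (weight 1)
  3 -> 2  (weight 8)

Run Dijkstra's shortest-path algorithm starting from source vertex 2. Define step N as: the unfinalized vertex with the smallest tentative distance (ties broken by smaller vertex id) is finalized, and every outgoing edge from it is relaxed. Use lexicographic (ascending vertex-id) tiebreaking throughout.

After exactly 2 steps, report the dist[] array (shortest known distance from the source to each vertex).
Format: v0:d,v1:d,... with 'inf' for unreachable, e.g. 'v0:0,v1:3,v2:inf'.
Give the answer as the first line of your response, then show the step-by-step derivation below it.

v0:12,v1:10,v2:0,v3:9,v4:inf

step 1: dist = v0:inf,v1:inf,v2:0,v3:9,v4:inf
step 2: dist = v0:12,v1:10,v2:0,v3:9,v4:inf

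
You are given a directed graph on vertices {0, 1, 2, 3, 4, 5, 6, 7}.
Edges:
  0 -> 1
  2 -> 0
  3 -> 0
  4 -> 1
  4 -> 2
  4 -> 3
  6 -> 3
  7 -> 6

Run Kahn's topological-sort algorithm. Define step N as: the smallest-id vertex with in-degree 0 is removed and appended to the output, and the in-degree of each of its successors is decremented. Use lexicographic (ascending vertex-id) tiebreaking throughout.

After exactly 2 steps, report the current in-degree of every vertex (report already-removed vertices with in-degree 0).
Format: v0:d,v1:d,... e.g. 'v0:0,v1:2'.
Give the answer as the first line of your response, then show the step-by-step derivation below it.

v0:1,v1:1,v2:0,v3:1,v4:0,v5:0,v6:1,v7:0

step 1: output 4; order=[4]; indeg=(2,1,0,1,0,0,1,0)
step 2: output 2; order=[4,2]; indeg=(1,1,0,1,0,0,1,0)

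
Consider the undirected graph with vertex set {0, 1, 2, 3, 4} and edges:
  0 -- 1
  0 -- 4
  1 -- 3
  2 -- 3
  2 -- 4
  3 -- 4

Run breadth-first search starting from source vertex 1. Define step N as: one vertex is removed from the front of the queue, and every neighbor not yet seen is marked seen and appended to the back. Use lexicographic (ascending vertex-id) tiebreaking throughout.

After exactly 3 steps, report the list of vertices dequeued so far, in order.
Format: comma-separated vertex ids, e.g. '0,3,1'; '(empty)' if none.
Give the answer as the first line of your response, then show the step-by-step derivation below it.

1,0,3

step 1: dequeue 1; queue=[0,3]; order=1
step 2: dequeue 0; queue=[3,4]; order=1,0
step 3: dequeue 3; queue=[4,2]; order=1,0,3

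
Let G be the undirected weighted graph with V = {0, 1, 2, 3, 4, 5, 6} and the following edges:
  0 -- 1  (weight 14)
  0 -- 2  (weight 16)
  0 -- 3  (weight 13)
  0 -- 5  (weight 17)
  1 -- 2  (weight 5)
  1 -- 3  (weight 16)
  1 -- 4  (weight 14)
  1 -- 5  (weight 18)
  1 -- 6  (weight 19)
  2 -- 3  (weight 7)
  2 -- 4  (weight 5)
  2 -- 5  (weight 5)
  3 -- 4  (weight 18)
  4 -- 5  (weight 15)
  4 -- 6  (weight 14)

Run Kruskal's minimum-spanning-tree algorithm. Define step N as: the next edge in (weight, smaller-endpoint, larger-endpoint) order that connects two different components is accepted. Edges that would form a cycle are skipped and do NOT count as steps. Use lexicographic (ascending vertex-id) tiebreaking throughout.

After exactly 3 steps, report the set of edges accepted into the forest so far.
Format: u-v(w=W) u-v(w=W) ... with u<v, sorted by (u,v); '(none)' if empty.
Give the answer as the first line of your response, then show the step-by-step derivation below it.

1-2(w=5) 2-4(w=5) 2-5(w=5)

step 1: add edge 1-2 (w=5); MST = {1-2(w=5)}
step 2: add edge 2-4 (w=5); MST = {1-2(w=5) 2-4(w=5)}
step 3: add edge 2-5 (w=5); MST = {1-2(w=5) 2-4(w=5) 2-5(w=5)}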